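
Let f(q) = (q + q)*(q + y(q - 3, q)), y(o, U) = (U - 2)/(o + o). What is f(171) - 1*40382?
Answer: 1023233/56 ≈ 18272.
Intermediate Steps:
y(o, U) = (-2 + U)/(2*o) (y(o, U) = (-2 + U)/((2*o)) = (-2 + U)*(1/(2*o)) = (-2 + U)/(2*o))
f(q) = 2*q*(q + (-2 + q)/(2*(-3 + q))) (f(q) = (q + q)*(q + (-2 + q)/(2*(q - 3))) = (2*q)*(q + (-2 + q)/(2*(-3 + q))) = 2*q*(q + (-2 + q)/(2*(-3 + q))))
f(171) - 1*40382 = 171*(-2 + 171 + 2*171*(-3 + 171))/(-3 + 171) - 1*40382 = 171*(-2 + 171 + 2*171*168)/168 - 40382 = 171*(1/168)*(-2 + 171 + 57456) - 40382 = 171*(1/168)*57625 - 40382 = 3284625/56 - 40382 = 1023233/56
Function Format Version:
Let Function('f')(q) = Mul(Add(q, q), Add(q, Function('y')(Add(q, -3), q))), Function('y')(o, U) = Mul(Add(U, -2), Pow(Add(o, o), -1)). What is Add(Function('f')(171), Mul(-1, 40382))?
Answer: Rational(1023233, 56) ≈ 18272.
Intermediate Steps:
Function('y')(o, U) = Mul(Rational(1, 2), Pow(o, -1), Add(-2, U)) (Function('y')(o, U) = Mul(Add(-2, U), Pow(Mul(2, o), -1)) = Mul(Add(-2, U), Mul(Rational(1, 2), Pow(o, -1))) = Mul(Rational(1, 2), Pow(o, -1), Add(-2, U)))
Function('f')(q) = Mul(2, q, Add(q, Mul(Rational(1, 2), Pow(Add(-3, q), -1), Add(-2, q)))) (Function('f')(q) = Mul(Add(q, q), Add(q, Mul(Rational(1, 2), Pow(Add(q, -3), -1), Add(-2, q)))) = Mul(Mul(2, q), Add(q, Mul(Rational(1, 2), Pow(Add(-3, q), -1), Add(-2, q)))) = Mul(2, q, Add(q, Mul(Rational(1, 2), Pow(Add(-3, q), -1), Add(-2, q)))))
Add(Function('f')(171), Mul(-1, 40382)) = Add(Mul(171, Pow(Add(-3, 171), -1), Add(-2, 171, Mul(2, 171, Add(-3, 171)))), Mul(-1, 40382)) = Add(Mul(171, Pow(168, -1), Add(-2, 171, Mul(2, 171, 168))), -40382) = Add(Mul(171, Rational(1, 168), Add(-2, 171, 57456)), -40382) = Add(Mul(171, Rational(1, 168), 57625), -40382) = Add(Rational(3284625, 56), -40382) = Rational(1023233, 56)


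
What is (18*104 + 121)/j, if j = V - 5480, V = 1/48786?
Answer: -97230498/267347279 ≈ -0.36369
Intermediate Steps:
V = 1/48786 ≈ 2.0498e-5
j = -267347279/48786 (j = 1/48786 - 5480 = -267347279/48786 ≈ -5480.0)
(18*104 + 121)/j = (18*104 + 121)/(-267347279/48786) = (1872 + 121)*(-48786/267347279) = 1993*(-48786/267347279) = -97230498/267347279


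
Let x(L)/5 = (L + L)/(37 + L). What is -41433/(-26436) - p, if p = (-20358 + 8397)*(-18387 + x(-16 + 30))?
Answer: -32941011459281/149804 ≈ -2.1989e+8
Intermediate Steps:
x(L) = 10*L/(37 + L) (x(L) = 5*((L + L)/(37 + L)) = 5*((2*L)/(37 + L)) = 5*(2*L/(37 + L)) = 10*L/(37 + L))
p = 3738199239/17 (p = (-20358 + 8397)*(-18387 + 10*(-16 + 30)/(37 + (-16 + 30))) = -11961*(-18387 + 10*14/(37 + 14)) = -11961*(-18387 + 10*14/51) = -11961*(-18387 + 10*14*(1/51)) = -11961*(-18387 + 140/51) = -11961*(-937597/51) = 3738199239/17 ≈ 2.1989e+8)
-41433/(-26436) - p = -41433/(-26436) - 1*3738199239/17 = -41433*(-1/26436) - 3738199239/17 = 13811/8812 - 3738199239/17 = -32941011459281/149804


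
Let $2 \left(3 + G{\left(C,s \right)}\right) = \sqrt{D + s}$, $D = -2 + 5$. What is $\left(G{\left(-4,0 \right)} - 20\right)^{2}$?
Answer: $\frac{\left(46 - \sqrt{3}\right)^{2}}{4} \approx 489.91$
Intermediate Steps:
$D = 3$
$G{\left(C,s \right)} = -3 + \frac{\sqrt{3 + s}}{2}$
$\left(G{\left(-4,0 \right)} - 20\right)^{2} = \left(\left(-3 + \frac{\sqrt{3 + 0}}{2}\right) - 20\right)^{2} = \left(\left(-3 + \frac{\sqrt{3}}{2}\right) - 20\right)^{2} = \left(-23 + \frac{\sqrt{3}}{2}\right)^{2}$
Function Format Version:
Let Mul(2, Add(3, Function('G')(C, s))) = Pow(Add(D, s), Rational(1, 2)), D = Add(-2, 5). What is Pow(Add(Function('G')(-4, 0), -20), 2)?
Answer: Mul(Rational(1, 4), Pow(Add(46, Mul(-1, Pow(3, Rational(1, 2)))), 2)) ≈ 489.91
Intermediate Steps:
D = 3
Function('G')(C, s) = Add(-3, Mul(Rational(1, 2), Pow(Add(3, s), Rational(1, 2))))
Pow(Add(Function('G')(-4, 0), -20), 2) = Pow(Add(Add(-3, Mul(Rational(1, 2), Pow(Add(3, 0), Rational(1, 2)))), -20), 2) = Pow(Add(Add(-3, Mul(Rational(1, 2), Pow(3, Rational(1, 2)))), -20), 2) = Pow(Add(-23, Mul(Rational(1, 2), Pow(3, Rational(1, 2)))), 2)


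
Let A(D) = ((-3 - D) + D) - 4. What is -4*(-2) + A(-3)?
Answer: 1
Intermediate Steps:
A(D) = -7 (A(D) = -3 - 4 = -7)
-4*(-2) + A(-3) = -4*(-2) - 7 = 8 - 7 = 1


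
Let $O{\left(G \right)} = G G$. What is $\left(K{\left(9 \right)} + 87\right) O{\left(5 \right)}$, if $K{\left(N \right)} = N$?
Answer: $2400$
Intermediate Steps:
$O{\left(G \right)} = G^{2}$
$\left(K{\left(9 \right)} + 87\right) O{\left(5 \right)} = \left(9 + 87\right) 5^{2} = 96 \cdot 25 = 2400$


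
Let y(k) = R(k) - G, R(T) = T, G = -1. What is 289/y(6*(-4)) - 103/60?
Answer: -19709/1380 ≈ -14.282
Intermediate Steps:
y(k) = 1 + k (y(k) = k - 1*(-1) = k + 1 = 1 + k)
289/y(6*(-4)) - 103/60 = 289/(1 + 6*(-4)) - 103/60 = 289/(1 - 24) - 103*1/60 = 289/(-23) - 103/60 = 289*(-1/23) - 103/60 = -289/23 - 103/60 = -19709/1380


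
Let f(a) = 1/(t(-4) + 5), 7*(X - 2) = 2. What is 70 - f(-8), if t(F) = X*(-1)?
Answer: 1323/19 ≈ 69.632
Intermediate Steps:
X = 16/7 (X = 2 + (⅐)*2 = 2 + 2/7 = 16/7 ≈ 2.2857)
t(F) = -16/7 (t(F) = (16/7)*(-1) = -16/7)
f(a) = 7/19 (f(a) = 1/(-16/7 + 5) = 1/(19/7) = 7/19)
70 - f(-8) = 70 - 1*7/19 = 70 - 7/19 = 1323/19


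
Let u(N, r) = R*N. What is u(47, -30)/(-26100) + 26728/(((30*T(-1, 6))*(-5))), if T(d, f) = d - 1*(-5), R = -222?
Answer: -64013/1450 ≈ -44.147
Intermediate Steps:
T(d, f) = 5 + d (T(d, f) = d + 5 = 5 + d)
u(N, r) = -222*N
u(47, -30)/(-26100) + 26728/(((30*T(-1, 6))*(-5))) = -222*47/(-26100) + 26728/(((30*(5 - 1))*(-5))) = -10434*(-1/26100) + 26728/(((30*4)*(-5))) = 1739/4350 + 26728/((120*(-5))) = 1739/4350 + 26728/(-600) = 1739/4350 + 26728*(-1/600) = 1739/4350 - 3341/75 = -64013/1450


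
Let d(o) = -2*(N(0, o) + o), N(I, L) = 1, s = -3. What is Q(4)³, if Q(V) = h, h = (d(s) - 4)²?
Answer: 0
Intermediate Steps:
d(o) = -2 - 2*o (d(o) = -2*(1 + o) = -2 - 2*o)
h = 0 (h = ((-2 - 2*(-3)) - 4)² = ((-2 + 6) - 4)² = (4 - 4)² = 0² = 0)
Q(V) = 0
Q(4)³ = 0³ = 0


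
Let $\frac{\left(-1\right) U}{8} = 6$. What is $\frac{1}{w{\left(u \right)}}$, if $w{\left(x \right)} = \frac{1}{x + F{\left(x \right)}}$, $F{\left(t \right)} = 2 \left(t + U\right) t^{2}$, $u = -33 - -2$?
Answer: $-151869$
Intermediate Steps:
$U = -48$ ($U = \left(-8\right) 6 = -48$)
$u = -31$ ($u = -33 + 2 = -31$)
$F{\left(t \right)} = t^{2} \left(-96 + 2 t\right)$ ($F{\left(t \right)} = 2 \left(t - 48\right) t^{2} = 2 \left(-48 + t\right) t^{2} = \left(-96 + 2 t\right) t^{2} = t^{2} \left(-96 + 2 t\right)$)
$w{\left(x \right)} = \frac{1}{x + 2 x^{2} \left(-48 + x\right)}$
$\frac{1}{w{\left(u \right)}} = \frac{1}{\frac{1}{-31} \frac{1}{1 + 2 \left(-31\right) \left(-48 - 31\right)}} = \frac{1}{\left(- \frac{1}{31}\right) \frac{1}{1 + 2 \left(-31\right) \left(-79\right)}} = \frac{1}{\left(- \frac{1}{31}\right) \frac{1}{1 + 4898}} = \frac{1}{\left(- \frac{1}{31}\right) \frac{1}{4899}} = \frac{1}{- \frac{1}{151869}} = -151869$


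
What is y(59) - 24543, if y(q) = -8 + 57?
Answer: -24494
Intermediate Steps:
y(q) = 49
y(59) - 24543 = 49 - 24543 = -24494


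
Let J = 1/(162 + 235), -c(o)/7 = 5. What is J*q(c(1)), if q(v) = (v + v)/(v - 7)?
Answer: 5/1191 ≈ 0.0041981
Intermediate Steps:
c(o) = -35 (c(o) = -7*5 = -35)
q(v) = 2*v/(-7 + v) (q(v) = (2*v)/(-7 + v) = 2*v/(-7 + v))
J = 1/397 ≈ 0.0025189
J*q(c(1)) = (2*(-35)/(-7 - 35))/397 = (2*(-35)/(-42))/397 = (2*(-35)*(-1/42))/397 = (1/397)*(5/3) = 5/1191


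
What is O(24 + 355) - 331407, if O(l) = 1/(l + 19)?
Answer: -131899985/398 ≈ -3.3141e+5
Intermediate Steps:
O(l) = 1/(19 + l)
O(24 + 355) - 331407 = 1/(19 + (24 + 355)) - 331407 = 1/(19 + 379) - 331407 = 1/398 - 331407 = -131899985/398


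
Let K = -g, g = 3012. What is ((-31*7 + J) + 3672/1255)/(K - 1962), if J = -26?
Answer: 100431/2080790 ≈ 0.048266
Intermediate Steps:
K = -3012 (K = -1*3012 = -3012)
((-31*7 + J) + 3672/1255)/(K - 1962) = ((-31*7 - 26) + 3672/1255)/(-3012 - 1962) = ((-217 - 26) + 3672*(1/1255))/(-4974) = (-243 + 3672/1255)*(-1/4974) = -301293/1255*(-1/4974) = 100431/2080790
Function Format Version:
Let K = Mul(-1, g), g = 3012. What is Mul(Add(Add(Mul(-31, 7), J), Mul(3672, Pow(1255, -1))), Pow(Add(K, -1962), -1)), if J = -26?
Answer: Rational(100431, 2080790) ≈ 0.048266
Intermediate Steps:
K = -3012 (K = Mul(-1, 3012) = -3012)
Mul(Add(Add(Mul(-31, 7), J), Mul(3672, Pow(1255, -1))), Pow(Add(K, -1962), -1)) = Mul(Add(Add(Mul(-31, 7), -26), Mul(3672, Pow(1255, -1))), Pow(Add(-3012, -1962), -1)) = Mul(Add(Add(-217, -26), Mul(3672, Rational(1, 1255))), Pow(-4974, -1)) = Mul(Add(-243, Rational(3672, 1255)), Rational(-1, 4974)) = Mul(Rational(-301293, 1255), Rational(-1, 4974)) = Rational(100431, 2080790)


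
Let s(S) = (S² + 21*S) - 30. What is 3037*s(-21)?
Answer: -91110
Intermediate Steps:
s(S) = -30 + S² + 21*S
3037*s(-21) = 3037*(-30 + (-21)² + 21*(-21)) = 3037*(-30 + 441 - 441) = 3037*(-30) = -91110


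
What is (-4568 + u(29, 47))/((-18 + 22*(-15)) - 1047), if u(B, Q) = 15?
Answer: 4553/1395 ≈ 3.2638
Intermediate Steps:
(-4568 + u(29, 47))/((-18 + 22*(-15)) - 1047) = (-4568 + 15)/((-18 + 22*(-15)) - 1047) = -4553/((-18 - 330) - 1047) = -4553/(-348 - 1047) = -4553/(-1395) = -4553*(-1/1395) = 4553/1395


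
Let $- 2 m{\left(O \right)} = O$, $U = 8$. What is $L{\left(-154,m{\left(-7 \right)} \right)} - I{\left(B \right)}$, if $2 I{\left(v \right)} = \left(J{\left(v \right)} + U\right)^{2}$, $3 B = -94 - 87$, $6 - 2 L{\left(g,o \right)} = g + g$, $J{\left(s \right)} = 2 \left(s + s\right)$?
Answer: $- \frac{243587}{9} \approx -27065.0$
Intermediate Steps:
$J{\left(s \right)} = 4 s$ ($J{\left(s \right)} = 2 \cdot 2 s = 4 s$)
$m{\left(O \right)} = - \frac{O}{2}$
$L{\left(g,o \right)} = 3 - g$ ($L{\left(g,o \right)} = 3 - \frac{g + g}{2} = 3 - \frac{2 g}{2} = 3 - g$)
$B = - \frac{181}{3}$ ($B = \frac{-94 - 87}{3} = \frac{1}{3} \left(-181\right) = - \frac{181}{3} \approx -60.333$)
$I{\left(v \right)} = \frac{\left(8 + 4 v\right)^{2}}{2}$ ($I{\left(v \right)} = \frac{\left(4 v + 8\right)^{2}}{2} = \frac{\left(8 + 4 v\right)^{2}}{2}$)
$L{\left(-154,m{\left(-7 \right)} \right)} - I{\left(B \right)} = \left(3 - -154\right) - 8 \left(2 - \frac{181}{3}\right)^{2} = \left(3 + 154\right) - 8 \left(- \frac{175}{3}\right)^{2} = 157 - 8 \cdot \frac{30625}{9} = 157 - \frac{245000}{9} = - \frac{243587}{9}$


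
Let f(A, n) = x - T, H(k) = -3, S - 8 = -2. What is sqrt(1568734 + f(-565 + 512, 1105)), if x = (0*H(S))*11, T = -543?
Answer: sqrt(1569277) ≈ 1252.7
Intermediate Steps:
S = 6 (S = 8 - 2 = 6)
x = 0 (x = (0*(-3))*11 = 0*11 = 0)
f(A, n) = 543 (f(A, n) = 0 - 1*(-543) = 0 + 543 = 543)
sqrt(1568734 + f(-565 + 512, 1105)) = sqrt(1568734 + 543) = sqrt(1569277)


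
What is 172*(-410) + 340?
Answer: -70180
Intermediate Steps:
172*(-410) + 340 = -70520 + 340 = -70180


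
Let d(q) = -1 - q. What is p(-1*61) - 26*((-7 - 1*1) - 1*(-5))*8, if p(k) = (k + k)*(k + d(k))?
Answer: 746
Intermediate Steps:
p(k) = -2*k (p(k) = (k + k)*(k + (-1 - k)) = (2*k)*(-1) = -2*k)
p(-1*61) - 26*((-7 - 1*1) - 1*(-5))*8 = -(-2)*61 - 26*((-7 - 1*1) - 1*(-5))*8 = -2*(-61) - 26*((-7 - 1) + 5)*8 = 122 - 26*(-8 + 5)*8 = 122 - 26*(-3)*8 = 122 - (-78)*8 = 122 - 1*(-624) = 122 + 624 = 746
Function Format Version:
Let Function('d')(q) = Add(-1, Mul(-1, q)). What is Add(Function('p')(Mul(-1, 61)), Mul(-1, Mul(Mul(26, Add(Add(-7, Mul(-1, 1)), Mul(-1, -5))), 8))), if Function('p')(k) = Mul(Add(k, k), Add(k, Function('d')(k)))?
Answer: 746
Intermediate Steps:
Function('p')(k) = Mul(-2, k) (Function('p')(k) = Mul(Add(k, k), Add(k, Add(-1, Mul(-1, k)))) = Mul(Mul(2, k), -1) = Mul(-2, k))
Add(Function('p')(Mul(-1, 61)), Mul(-1, Mul(Mul(26, Add(Add(-7, Mul(-1, 1)), Mul(-1, -5))), 8))) = Add(Mul(-2, Mul(-1, 61)), Mul(-1, Mul(Mul(26, Add(Add(-7, Mul(-1, 1)), Mul(-1, -5))), 8))) = Add(Mul(-2, -61), Mul(-1, Mul(Mul(26, Add(Add(-7, -1), 5)), 8))) = Add(122, Mul(-1, Mul(Mul(26, Add(-8, 5)), 8))) = Add(122, Mul(-1, Mul(Mul(26, -3), 8))) = Add(122, Mul(-1, Mul(-78, 8))) = Add(122, Mul(-1, -624)) = Add(122, 624) = 746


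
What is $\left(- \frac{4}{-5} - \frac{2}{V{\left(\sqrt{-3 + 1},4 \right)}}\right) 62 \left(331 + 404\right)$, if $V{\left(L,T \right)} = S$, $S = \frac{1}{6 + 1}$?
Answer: $-601524$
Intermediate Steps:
$S = \frac{1}{7} \approx 0.14286$
$V{\left(L,T \right)} = \frac{1}{7}$
$\left(- \frac{4}{-5} - \frac{2}{V{\left(\sqrt{-3 + 1},4 \right)}}\right) 62 \left(331 + 404\right) = \left(- \frac{4}{-5} - 2 \frac{1}{\frac{1}{7}}\right) 62 \left(331 + 404\right) = \left(\left(-4\right) \left(- \frac{1}{5}\right) - 14\right) 62 \cdot 735 = \left(\frac{4}{5} - 14\right) 62 \cdot 735 = \left(- \frac{66}{5}\right) 62 \cdot 735 = \left(- \frac{4092}{5}\right) 735 = -601524$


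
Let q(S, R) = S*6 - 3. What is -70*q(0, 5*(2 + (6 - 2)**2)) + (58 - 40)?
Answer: 228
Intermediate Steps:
q(S, R) = -3 + 6*S (q(S, R) = 6*S - 3 = -3 + 6*S)
-70*q(0, 5*(2 + (6 - 2)**2)) + (58 - 40) = -70*(-3 + 6*0) + (58 - 40) = -70*(-3 + 0) + 18 = -70*(-3) + 18 = 210 + 18 = 228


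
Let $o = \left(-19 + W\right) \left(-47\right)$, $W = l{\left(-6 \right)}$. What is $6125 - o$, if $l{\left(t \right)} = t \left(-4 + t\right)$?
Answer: $8052$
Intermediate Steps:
$W = 60$ ($W = - 6 \left(-4 - 6\right) = \left(-6\right) \left(-10\right) = 60$)
$o = -1927$ ($o = \left(-19 + 60\right) \left(-47\right) = 41 \left(-47\right) = -1927$)
$6125 - o = 6125 - -1927 = 6125 + 1927 = 8052$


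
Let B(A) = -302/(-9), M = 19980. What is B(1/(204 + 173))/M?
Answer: 151/89910 ≈ 0.0016795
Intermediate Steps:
B(A) = 302/9 (B(A) = -302*(-1/9) = 302/9)
B(1/(204 + 173))/M = (302/9)/19980 = (302/9)*(1/19980) = 151/89910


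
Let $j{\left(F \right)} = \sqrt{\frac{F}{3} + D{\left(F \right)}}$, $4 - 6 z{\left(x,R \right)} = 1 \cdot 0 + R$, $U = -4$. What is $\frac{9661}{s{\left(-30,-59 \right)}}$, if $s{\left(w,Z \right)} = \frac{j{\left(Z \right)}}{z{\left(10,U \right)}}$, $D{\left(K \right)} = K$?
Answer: $- \frac{19322 i \sqrt{177}}{177} \approx - 1452.3 i$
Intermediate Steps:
$z{\left(x,R \right)} = \frac{2}{3} - \frac{R}{6}$ ($z{\left(x,R \right)} = \frac{2}{3} - \frac{1 \cdot 0 + R}{6} = \frac{2}{3} - \frac{0 + R}{6} = \frac{2}{3} - \frac{R}{6}$)
$j{\left(F \right)} = \frac{2 \sqrt{3} \sqrt{F}}{3}$ ($j{\left(F \right)} = \sqrt{\frac{F}{3} + F} = \sqrt{\frac{4 F}{3}} = \frac{2 \sqrt{3} \sqrt{F}}{3}$)
$s{\left(w,Z \right)} = \frac{\sqrt{3} \sqrt{Z}}{2}$ ($s{\left(w,Z \right)} = \frac{\frac{2}{3} \sqrt{3} \sqrt{Z}}{\frac{2}{3} - - \frac{2}{3}} = \frac{\frac{2}{3} \sqrt{3} \sqrt{Z}}{\frac{2}{3} + \frac{2}{3}} = \frac{\frac{2}{3} \sqrt{3} \sqrt{Z}}{\frac{4}{3}} = \frac{2 \sqrt{3} \sqrt{Z}}{3} \cdot \frac{3}{4} = \frac{\sqrt{3} \sqrt{Z}}{2}$)
$\frac{9661}{s{\left(-30,-59 \right)}} = \frac{9661}{\frac{1}{2} \sqrt{3} \sqrt{-59}} = \frac{9661}{\frac{1}{2} \sqrt{3} i \sqrt{59}} = \frac{9661}{\frac{1}{2} i \sqrt{177}} = 9661 \left(- \frac{2 i \sqrt{177}}{177}\right) = - \frac{19322 i \sqrt{177}}{177}$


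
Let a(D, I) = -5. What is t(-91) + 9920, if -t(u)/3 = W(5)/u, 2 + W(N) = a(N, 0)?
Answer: 128957/13 ≈ 9919.8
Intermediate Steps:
W(N) = -7 (W(N) = -2 - 5 = -7)
t(u) = 21/u (t(u) = -(-21)/u = 21/u)
t(-91) + 9920 = 21/(-91) + 9920 = 21*(-1/91) + 9920 = -3/13 + 9920 = 128957/13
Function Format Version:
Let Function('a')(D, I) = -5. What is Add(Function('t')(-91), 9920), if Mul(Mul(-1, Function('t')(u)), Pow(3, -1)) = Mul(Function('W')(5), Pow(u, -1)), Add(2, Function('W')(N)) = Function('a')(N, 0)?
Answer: Rational(128957, 13) ≈ 9919.8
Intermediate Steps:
Function('W')(N) = -7 (Function('W')(N) = Add(-2, -5) = -7)
Function('t')(u) = Mul(21, Pow(u, -1)) (Function('t')(u) = Mul(-3, Mul(-7, Pow(u, -1))) = Mul(21, Pow(u, -1)))
Add(Function('t')(-91), 9920) = Add(Mul(21, Pow(-91, -1)), 9920) = Add(Mul(21, Rational(-1, 91)), 9920) = Add(Rational(-3, 13), 9920) = Rational(128957, 13)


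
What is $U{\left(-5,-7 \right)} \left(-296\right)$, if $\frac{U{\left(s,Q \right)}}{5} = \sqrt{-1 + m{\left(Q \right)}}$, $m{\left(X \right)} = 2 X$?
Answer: $- 1480 i \sqrt{15} \approx - 5732.0 i$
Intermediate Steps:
$U{\left(s,Q \right)} = 5 \sqrt{-1 + 2 Q}$
$U{\left(-5,-7 \right)} \left(-296\right) = 5 \sqrt{-1 + 2 \left(-7\right)} \left(-296\right) = 5 \sqrt{-1 - 14} \left(-296\right) = 5 \sqrt{-15} \left(-296\right) = 5 i \sqrt{15} \left(-296\right) = - 1480 i \sqrt{15}$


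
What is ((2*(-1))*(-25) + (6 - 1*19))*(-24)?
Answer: -888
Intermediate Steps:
((2*(-1))*(-25) + (6 - 1*19))*(-24) = (-2*(-25) + (6 - 19))*(-24) = (50 - 13)*(-24) = 37*(-24) = -888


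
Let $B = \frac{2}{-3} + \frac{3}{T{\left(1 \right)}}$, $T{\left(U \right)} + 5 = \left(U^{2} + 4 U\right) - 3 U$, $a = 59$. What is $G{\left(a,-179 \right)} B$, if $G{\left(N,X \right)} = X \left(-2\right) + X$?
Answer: $- \frac{895}{3} \approx -298.33$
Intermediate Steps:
$T{\left(U \right)} = -5 + U + U^{2}$ ($T{\left(U \right)} = -5 - \left(- U - U^{2}\right) = -5 + \left(U + U^{2}\right) = -5 + U + U^{2}$)
$G{\left(N,X \right)} = - X$ ($G{\left(N,X \right)} = - 2 X + X = - X$)
$B = - \frac{5}{3}$ ($B = \frac{2}{-3} + \frac{3}{-5 + 1 + 1^{2}} = 2 \left(- \frac{1}{3}\right) + \frac{3}{-5 + 1 + 1} = - \frac{2}{3} + \frac{3}{-3} = - \frac{2}{3} + 3 \left(- \frac{1}{3}\right) = - \frac{2}{3} - 1 = - \frac{5}{3} \approx -1.6667$)
$G{\left(a,-179 \right)} B = \left(-1\right) \left(-179\right) \left(- \frac{5}{3}\right) = 179 \left(- \frac{5}{3}\right) = - \frac{895}{3}$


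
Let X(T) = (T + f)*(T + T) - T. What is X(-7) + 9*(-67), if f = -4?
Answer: -442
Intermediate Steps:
X(T) = -T + 2*T*(-4 + T) (X(T) = (T - 4)*(T + T) - T = (-4 + T)*(2*T) - T = 2*T*(-4 + T) - T = -T + 2*T*(-4 + T))
X(-7) + 9*(-67) = -7*(-9 + 2*(-7)) + 9*(-67) = -7*(-9 - 14) - 603 = -7*(-23) - 603 = 161 - 603 = -442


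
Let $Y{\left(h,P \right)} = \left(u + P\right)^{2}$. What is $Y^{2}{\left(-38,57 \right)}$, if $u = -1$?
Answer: $9834496$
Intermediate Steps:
$Y{\left(h,P \right)} = \left(-1 + P\right)^{2}$
$Y^{2}{\left(-38,57 \right)} = \left(\left(-1 + 57\right)^{2}\right)^{2} = \left(56^{2}\right)^{2} = 3136^{2} = 9834496$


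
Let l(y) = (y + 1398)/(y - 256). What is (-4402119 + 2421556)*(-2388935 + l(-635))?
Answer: 4215711228100424/891 ≈ 4.7314e+12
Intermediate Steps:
l(y) = (1398 + y)/(-256 + y)
(-4402119 + 2421556)*(-2388935 + l(-635)) = (-4402119 + 2421556)*(-2388935 + (1398 - 635)/(-256 - 635)) = -1980563*(-2388935 + 763/(-891)) = -1980563*(-2388935 - 1/891*763) = -1980563*(-2388935 - 763/891) = -1980563*(-2128541848/891) = 4215711228100424/891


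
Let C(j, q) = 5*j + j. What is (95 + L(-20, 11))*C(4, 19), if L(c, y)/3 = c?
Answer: 840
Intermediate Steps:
C(j, q) = 6*j
L(c, y) = 3*c
(95 + L(-20, 11))*C(4, 19) = (95 + 3*(-20))*(6*4) = (95 - 60)*24 = 35*24 = 840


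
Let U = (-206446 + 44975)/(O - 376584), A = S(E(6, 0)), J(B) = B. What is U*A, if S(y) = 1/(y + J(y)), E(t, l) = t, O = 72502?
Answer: 161471/3648984 ≈ 0.044251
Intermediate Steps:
S(y) = 1/(2*y) (S(y) = 1/(y + y) = 1/(2*y))
A = 1/12 (A = (½)/6 = (½)*(⅙) = 1/12 ≈ 0.083333)
U = 161471/304082 (U = (-206446 + 44975)/(72502 - 376584) = -161471/(-304082) = -161471*(-1/304082) = 161471/304082 ≈ 0.53101)
U*A = (161471/304082)*(1/12) = 161471/3648984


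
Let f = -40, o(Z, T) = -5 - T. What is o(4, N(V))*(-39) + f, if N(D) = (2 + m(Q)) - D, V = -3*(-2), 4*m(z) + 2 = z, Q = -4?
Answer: -119/2 ≈ -59.500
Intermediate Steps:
m(z) = -1/2 + z/4
V = 6
N(D) = 1/2 - D (N(D) = (2 + (-1/2 + (1/4)*(-4))) - D = (2 + (-1/2 - 1)) - D = (2 - 3/2) - D = 1/2 - D)
o(4, N(V))*(-39) + f = (-5 - (1/2 - 1*6))*(-39) - 40 = (-5 - (1/2 - 6))*(-39) - 40 = (-5 - 1*(-11/2))*(-39) - 40 = (-5 + 11/2)*(-39) - 40 = (1/2)*(-39) - 40 = -39/2 - 40 = -119/2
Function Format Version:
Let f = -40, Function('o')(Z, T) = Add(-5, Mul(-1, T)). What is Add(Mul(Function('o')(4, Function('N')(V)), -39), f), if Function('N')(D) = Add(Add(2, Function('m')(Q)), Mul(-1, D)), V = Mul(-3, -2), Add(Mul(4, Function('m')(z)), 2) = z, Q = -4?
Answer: Rational(-119, 2) ≈ -59.500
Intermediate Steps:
Function('m')(z) = Add(Rational(-1, 2), Mul(Rational(1, 4), z))
V = 6
Function('N')(D) = Add(Rational(1, 2), Mul(-1, D)) (Function('N')(D) = Add(Add(2, Add(Rational(-1, 2), Mul(Rational(1, 4), -4))), Mul(-1, D)) = Add(Add(2, Add(Rational(-1, 2), -1)), Mul(-1, D)) = Add(Add(2, Rational(-3, 2)), Mul(-1, D)) = Add(Rational(1, 2), Mul(-1, D)))
Add(Mul(Function('o')(4, Function('N')(V)), -39), f) = Add(Mul(Add(-5, Mul(-1, Add(Rational(1, 2), Mul(-1, 6)))), -39), -40) = Add(Mul(Add(-5, Mul(-1, Add(Rational(1, 2), -6))), -39), -40) = Add(Mul(Add(-5, Mul(-1, Rational(-11, 2))), -39), -40) = Add(Mul(Add(-5, Rational(11, 2)), -39), -40) = Add(Mul(Rational(1, 2), -39), -40) = Add(Rational(-39, 2), -40) = Rational(-119, 2)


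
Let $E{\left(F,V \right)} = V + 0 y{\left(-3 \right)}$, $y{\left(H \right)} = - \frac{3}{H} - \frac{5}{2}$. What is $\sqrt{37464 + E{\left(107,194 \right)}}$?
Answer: $\sqrt{37658} \approx 194.06$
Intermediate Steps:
$y{\left(H \right)} = - \frac{5}{2} - \frac{3}{H}$ ($y{\left(H \right)} = - \frac{3}{H} - \frac{5}{2} = - \frac{5}{2} - \frac{3}{H}$)
$E{\left(F,V \right)} = V$ ($E{\left(F,V \right)} = V + 0 \left(- \frac{5}{2} - \frac{3}{-3}\right) = V + 0 \left(- \frac{5}{2} - -1\right) = V + 0 \left(- \frac{5}{2} + 1\right) = V + 0 \left(- \frac{3}{2}\right) = V + 0 = V$)
$\sqrt{37464 + E{\left(107,194 \right)}} = \sqrt{37464 + 194} = \sqrt{37658}$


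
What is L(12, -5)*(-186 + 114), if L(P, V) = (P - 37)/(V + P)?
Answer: 1800/7 ≈ 257.14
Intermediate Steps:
L(P, V) = (-37 + P)/(P + V)
L(12, -5)*(-186 + 114) = ((-37 + 12)/(12 - 5))*(-186 + 114) = (-25/7)*(-72) = ((⅐)*(-25))*(-72) = -25/7*(-72) = 1800/7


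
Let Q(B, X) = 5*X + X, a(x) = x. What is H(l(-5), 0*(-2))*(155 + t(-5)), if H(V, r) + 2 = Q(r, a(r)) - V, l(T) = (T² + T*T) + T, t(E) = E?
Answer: -7050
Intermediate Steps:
l(T) = T + 2*T² (l(T) = (T² + T²) + T = 2*T² + T = T + 2*T²)
Q(B, X) = 6*X
H(V, r) = -2 - V + 6*r (H(V, r) = -2 + (6*r - V) = -2 + (-V + 6*r) = -2 - V + 6*r)
H(l(-5), 0*(-2))*(155 + t(-5)) = (-2 - (-5)*(1 + 2*(-5)) + 6*(0*(-2)))*(155 - 5) = (-2 - (-5)*(1 - 10) + 6*0)*150 = (-2 - (-5)*(-9) + 0)*150 = (-2 - 1*45 + 0)*150 = (-2 - 45 + 0)*150 = -47*150 = -7050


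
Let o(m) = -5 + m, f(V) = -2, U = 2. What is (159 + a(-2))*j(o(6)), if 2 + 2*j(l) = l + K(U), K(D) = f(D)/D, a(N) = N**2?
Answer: -163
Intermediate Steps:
K(D) = -2/D
j(l) = -3/2 + l/2 (j(l) = -1 + (l - 2/2)/2 = -1 + (l - 2*1/2)/2 = -1 + (l - 1)/2 = -1 + (-1 + l)/2 = -1 + (-1/2 + l/2) = -3/2 + l/2)
(159 + a(-2))*j(o(6)) = (159 + (-2)**2)*(-3/2 + (-5 + 6)/2) = (159 + 4)*(-3/2 + (1/2)*1) = 163*(-3/2 + 1/2) = 163*(-1) = -163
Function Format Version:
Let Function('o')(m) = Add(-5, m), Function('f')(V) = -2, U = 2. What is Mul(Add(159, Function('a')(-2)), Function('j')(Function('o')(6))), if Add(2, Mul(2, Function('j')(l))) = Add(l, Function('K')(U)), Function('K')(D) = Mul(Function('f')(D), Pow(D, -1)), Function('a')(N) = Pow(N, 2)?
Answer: -163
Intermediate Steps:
Function('K')(D) = Mul(-2, Pow(D, -1))
Function('j')(l) = Add(Rational(-3, 2), Mul(Rational(1, 2), l)) (Function('j')(l) = Add(-1, Mul(Rational(1, 2), Add(l, Mul(-2, Pow(2, -1))))) = Add(-1, Mul(Rational(1, 2), Add(l, Mul(-2, Rational(1, 2))))) = Add(-1, Mul(Rational(1, 2), Add(l, -1))) = Add(-1, Mul(Rational(1, 2), Add(-1, l))) = Add(-1, Add(Rational(-1, 2), Mul(Rational(1, 2), l))) = Add(Rational(-3, 2), Mul(Rational(1, 2), l)))
Mul(Add(159, Function('a')(-2)), Function('j')(Function('o')(6))) = Mul(Add(159, Pow(-2, 2)), Add(Rational(-3, 2), Mul(Rational(1, 2), Add(-5, 6)))) = Mul(Add(159, 4), Add(Rational(-3, 2), Mul(Rational(1, 2), 1))) = Mul(163, Add(Rational(-3, 2), Rational(1, 2))) = Mul(163, -1) = -163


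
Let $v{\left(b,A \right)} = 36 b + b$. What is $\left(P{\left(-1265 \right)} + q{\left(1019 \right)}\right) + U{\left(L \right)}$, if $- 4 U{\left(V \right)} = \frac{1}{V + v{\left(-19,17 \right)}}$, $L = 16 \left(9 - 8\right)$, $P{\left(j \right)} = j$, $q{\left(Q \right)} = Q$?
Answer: $- \frac{676007}{2748} \approx -246.0$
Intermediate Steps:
$v{\left(b,A \right)} = 37 b$
$L = 16$ ($L = 16 \cdot 1 = 16$)
$U{\left(V \right)} = - \frac{1}{4 \left(-703 + V\right)}$ ($U{\left(V \right)} = - \frac{1}{4 \left(V + 37 \left(-19\right)\right)} = - \frac{1}{4 \left(V - 703\right)} = - \frac{1}{4 \left(-703 + V\right)}$)
$\left(P{\left(-1265 \right)} + q{\left(1019 \right)}\right) + U{\left(L \right)} = \left(-1265 + 1019\right) - \frac{1}{-2812 + 4 \cdot 16} = -246 - \frac{1}{-2812 + 64} = -246 - \frac{1}{-2748} = -246 - - \frac{1}{2748} = -246 + \frac{1}{2748} = - \frac{676007}{2748}$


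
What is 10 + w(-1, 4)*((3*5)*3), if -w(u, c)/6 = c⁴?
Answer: -69110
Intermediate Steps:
w(u, c) = -6*c⁴
10 + w(-1, 4)*((3*5)*3) = 10 + (-6*4⁴)*((3*5)*3) = 10 + (-6*256)*(15*3) = 10 - 1536*45 = 10 - 69120 = -69110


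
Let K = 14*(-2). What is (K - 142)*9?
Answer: -1530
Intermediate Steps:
K = -28
(K - 142)*9 = (-28 - 142)*9 = -170*9 = -1530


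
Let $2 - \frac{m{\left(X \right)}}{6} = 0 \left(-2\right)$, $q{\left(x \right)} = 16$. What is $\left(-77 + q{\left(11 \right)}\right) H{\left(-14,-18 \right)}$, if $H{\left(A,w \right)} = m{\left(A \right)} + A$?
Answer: $122$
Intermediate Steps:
$m{\left(X \right)} = 12$ ($m{\left(X \right)} = 12 - 6 \cdot 0 \left(-2\right) = 12 - 0 = 12 + 0 = 12$)
$H{\left(A,w \right)} = 12 + A$
$\left(-77 + q{\left(11 \right)}\right) H{\left(-14,-18 \right)} = \left(-77 + 16\right) \left(12 - 14\right) = \left(-61\right) \left(-2\right) = 122$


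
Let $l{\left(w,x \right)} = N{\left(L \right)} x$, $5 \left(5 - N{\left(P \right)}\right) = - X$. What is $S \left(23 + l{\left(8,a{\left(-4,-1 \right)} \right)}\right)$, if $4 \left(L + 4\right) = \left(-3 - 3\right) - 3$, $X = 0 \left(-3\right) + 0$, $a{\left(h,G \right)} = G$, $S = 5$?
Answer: $90$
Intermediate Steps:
$X = 0$ ($X = 0 + 0 = 0$)
$L = - \frac{25}{4}$ ($L = -4 + \frac{\left(-3 - 3\right) - 3}{4} = -4 + \frac{-6 - 3}{4} = -4 + \frac{1}{4} \left(-9\right) = -4 - \frac{9}{4} = - \frac{25}{4} \approx -6.25$)
$N{\left(P \right)} = 5$ ($N{\left(P \right)} = 5 - \frac{\left(-1\right) 0}{5} = 5 - 0 = 5 + 0 = 5$)
$l{\left(w,x \right)} = 5 x$
$S \left(23 + l{\left(8,a{\left(-4,-1 \right)} \right)}\right) = 5 \left(23 + 5 \left(-1\right)\right) = 5 \left(23 - 5\right) = 5 \cdot 18 = 90$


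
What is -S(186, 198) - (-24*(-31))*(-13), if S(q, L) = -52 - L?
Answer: 9922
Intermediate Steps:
-S(186, 198) - (-24*(-31))*(-13) = -(-52 - 1*198) - (-24*(-31))*(-13) = -(-52 - 198) - 744*(-13) = -1*(-250) - 1*(-9672) = 250 + 9672 = 9922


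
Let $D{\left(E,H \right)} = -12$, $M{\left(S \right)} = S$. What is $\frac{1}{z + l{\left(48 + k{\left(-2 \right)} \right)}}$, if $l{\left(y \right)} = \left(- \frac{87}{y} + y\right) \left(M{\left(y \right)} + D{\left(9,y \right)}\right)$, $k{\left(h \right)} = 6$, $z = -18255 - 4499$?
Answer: $- \frac{3}{61661} \approx -4.8653 \cdot 10^{-5}$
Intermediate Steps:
$z = -22754$ ($z = -18255 - 4499 = -22754$)
$l{\left(y \right)} = \left(-12 + y\right) \left(y - \frac{87}{y}\right)$ ($l{\left(y \right)} = \left(- \frac{87}{y} + y\right) \left(y - 12\right) = \left(y - \frac{87}{y}\right) \left(-12 + y\right) = \left(-12 + y\right) \left(y - \frac{87}{y}\right)$)
$\frac{1}{z + l{\left(48 + k{\left(-2 \right)} \right)}} = \frac{1}{-22754 - \left(87 - \left(48 + 6\right)^{2} - \frac{1044}{48 + 6} + 12 \left(48 + 6\right)\right)} = \frac{1}{-22754 + \left(-87 + 54^{2} - 648 + \frac{1044}{54}\right)} = \frac{1}{-22754 + \left(-87 + 2916 - 648 + 1044 \cdot \frac{1}{54}\right)} = \frac{1}{-22754 + \left(-87 + 2916 - 648 + \frac{58}{3}\right)} = \frac{1}{-22754 + \frac{6601}{3}} = \frac{1}{- \frac{61661}{3}} = - \frac{3}{61661}$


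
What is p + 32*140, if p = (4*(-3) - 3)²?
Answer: 4705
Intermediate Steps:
p = 225 (p = (-12 - 3)² = (-15)² = 225)
p + 32*140 = 225 + 32*140 = 225 + 4480 = 4705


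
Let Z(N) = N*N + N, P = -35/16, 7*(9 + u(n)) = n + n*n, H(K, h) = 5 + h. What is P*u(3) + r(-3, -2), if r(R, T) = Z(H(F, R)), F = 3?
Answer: 351/16 ≈ 21.938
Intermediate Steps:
u(n) = -9 + n/7 + n²/7 (u(n) = -9 + (n + n*n)/7 = -9 + (n + n²)/7 = -9 + (n/7 + n²/7) = -9 + n/7 + n²/7)
P = -35/16 (P = -35*1/16 = -35/16 ≈ -2.1875)
Z(N) = N + N² (Z(N) = N² + N = N + N²)
r(R, T) = (5 + R)*(6 + R) (r(R, T) = (5 + R)*(1 + (5 + R)) = (5 + R)*(6 + R))
P*u(3) + r(-3, -2) = -35*(-9 + (⅐)*3 + (⅐)*3²)/16 + (5 - 3)*(6 - 3) = -35*(-9 + 3/7 + (⅐)*9)/16 + 2*3 = -35*(-9 + 3/7 + 9/7)/16 + 6 = -35/16*(-51/7) + 6 = 255/16 + 6 = 351/16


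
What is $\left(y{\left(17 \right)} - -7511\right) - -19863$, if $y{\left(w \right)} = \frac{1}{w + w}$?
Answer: $\frac{930717}{34} \approx 27374.0$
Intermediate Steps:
$y{\left(w \right)} = \frac{1}{2 w}$
$\left(y{\left(17 \right)} - -7511\right) - -19863 = \left(\frac{1}{2 \cdot 17} - -7511\right) - -19863 = \left(\frac{1}{2} \cdot \frac{1}{17} + 7511\right) + 19863 = \left(\frac{1}{34} + 7511\right) + 19863 = \frac{255375}{34} + 19863 = \frac{930717}{34}$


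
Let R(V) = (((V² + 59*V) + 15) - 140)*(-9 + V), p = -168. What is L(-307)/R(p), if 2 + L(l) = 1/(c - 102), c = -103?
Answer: 137/219971765 ≈ 6.2281e-7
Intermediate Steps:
L(l) = -411/205 (L(l) = -2 + 1/(-103 - 102) = -2 + 1/(-205) = -2 - 1/205 = -411/205)
R(V) = (-9 + V)*(-125 + V² + 59*V) (R(V) = ((15 + V² + 59*V) - 140)*(-9 + V) = (-125 + V² + 59*V)*(-9 + V) = (-9 + V)*(-125 + V² + 59*V))
L(-307)/R(p) = -411/(205*(1125 + (-168)³ - 656*(-168) + 50*(-168)²)) = -411/(205*(1125 - 4741632 + 110208 + 50*28224)) = -411/(205*(1125 - 4741632 + 110208 + 1411200)) = -411/205/(-3219099) = -411/205*(-1/3219099) = 137/219971765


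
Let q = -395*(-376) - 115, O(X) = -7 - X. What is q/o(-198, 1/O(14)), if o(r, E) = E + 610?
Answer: 3116505/12809 ≈ 243.31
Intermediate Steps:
o(r, E) = 610 + E
q = 148405 (q = 148520 - 115 = 148405)
q/o(-198, 1/O(14)) = 148405/(610 + 1/(-7 - 1*14)) = 148405/(610 + 1/(-7 - 14)) = 148405/(610 + 1/(-21)) = 148405/(610 - 1/21) = 148405/(12809/21) = 148405*(21/12809) = 3116505/12809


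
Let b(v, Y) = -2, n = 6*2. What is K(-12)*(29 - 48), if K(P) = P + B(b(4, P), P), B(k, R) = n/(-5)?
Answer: 1368/5 ≈ 273.60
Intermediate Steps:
n = 12
B(k, R) = -12/5 (B(k, R) = 12/(-5) = 12*(-⅕) = -12/5)
K(P) = -12/5 + P (K(P) = P - 12/5 = -12/5 + P)
K(-12)*(29 - 48) = (-12/5 - 12)*(29 - 48) = -72/5*(-19) = 1368/5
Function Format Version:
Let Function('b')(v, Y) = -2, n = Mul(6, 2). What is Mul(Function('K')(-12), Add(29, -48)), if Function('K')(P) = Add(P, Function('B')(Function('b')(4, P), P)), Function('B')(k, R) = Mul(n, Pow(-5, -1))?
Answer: Rational(1368, 5) ≈ 273.60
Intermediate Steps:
n = 12
Function('B')(k, R) = Rational(-12, 5) (Function('B')(k, R) = Mul(12, Pow(-5, -1)) = Mul(12, Rational(-1, 5)) = Rational(-12, 5))
Function('K')(P) = Add(Rational(-12, 5), P) (Function('K')(P) = Add(P, Rational(-12, 5)) = Add(Rational(-12, 5), P))
Mul(Function('K')(-12), Add(29, -48)) = Mul(Add(Rational(-12, 5), -12), Add(29, -48)) = Mul(Rational(-72, 5), -19) = Rational(1368, 5)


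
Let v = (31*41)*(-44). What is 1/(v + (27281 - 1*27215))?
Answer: -1/55858 ≈ -1.7903e-5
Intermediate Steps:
v = -55924 (v = 1271*(-44) = -55924)
1/(v + (27281 - 1*27215)) = 1/(-55924 + (27281 - 1*27215)) = 1/(-55924 + (27281 - 27215)) = 1/(-55924 + 66) = 1/(-55858) = -1/55858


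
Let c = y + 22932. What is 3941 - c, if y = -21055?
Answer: 2064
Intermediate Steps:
c = 1877 (c = -21055 + 22932 = 1877)
3941 - c = 3941 - 1*1877 = 3941 - 1877 = 2064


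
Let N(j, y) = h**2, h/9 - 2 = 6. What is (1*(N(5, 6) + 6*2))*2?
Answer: 10392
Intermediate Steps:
h = 72 (h = 18 + 9*6 = 18 + 54 = 72)
N(j, y) = 5184 (N(j, y) = 72**2 = 5184)
(1*(N(5, 6) + 6*2))*2 = (1*(5184 + 6*2))*2 = (1*(5184 + 12))*2 = (1*5196)*2 = 5196*2 = 10392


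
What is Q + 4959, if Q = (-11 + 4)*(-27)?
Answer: 5148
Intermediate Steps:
Q = 189 (Q = -7*(-27) = 189)
Q + 4959 = 189 + 4959 = 5148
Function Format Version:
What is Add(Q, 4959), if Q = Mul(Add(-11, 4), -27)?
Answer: 5148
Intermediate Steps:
Q = 189 (Q = Mul(-7, -27) = 189)
Add(Q, 4959) = Add(189, 4959) = 5148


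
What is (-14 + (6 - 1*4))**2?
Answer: 144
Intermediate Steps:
(-14 + (6 - 1*4))**2 = (-14 + (6 - 4))**2 = (-14 + 2)**2 = (-12)**2 = 144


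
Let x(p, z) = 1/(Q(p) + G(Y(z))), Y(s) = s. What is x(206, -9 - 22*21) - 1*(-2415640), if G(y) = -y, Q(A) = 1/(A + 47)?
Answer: 287857325213/119164 ≈ 2.4156e+6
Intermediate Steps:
Q(A) = 1/(47 + A)
x(p, z) = 1/(1/(47 + p) - z)
x(206, -9 - 22*21) - 1*(-2415640) = (-47 - 1*206)/(-1 + (-9 - 22*21)*(47 + 206)) - 1*(-2415640) = (-47 - 206)/(-1 + (-9 - 462)*253) + 2415640 = -253/(-1 - 471*253) + 2415640 = -253/(-1 - 119163) + 2415640 = -253/(-119164) + 2415640 = -1/119164*(-253) + 2415640 = 253/119164 + 2415640 = 287857325213/119164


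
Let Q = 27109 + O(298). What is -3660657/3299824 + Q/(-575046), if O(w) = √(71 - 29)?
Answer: -99750049729/86252299632 - √42/575046 ≈ -1.1565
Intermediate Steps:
O(w) = √42
Q = 27109 + √42 ≈ 27115.
-3660657/3299824 + Q/(-575046) = -3660657/3299824 + (27109 + √42)/(-575046) = -3660657*1/3299824 + (27109 + √42)*(-1/575046) = -332787/299984 + (-27109/575046 - √42/575046) = -99750049729/86252299632 - √42/575046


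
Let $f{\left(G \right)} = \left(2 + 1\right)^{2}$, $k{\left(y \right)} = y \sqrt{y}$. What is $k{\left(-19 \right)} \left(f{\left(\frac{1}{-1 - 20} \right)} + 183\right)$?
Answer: $- 3648 i \sqrt{19} \approx - 15901.0 i$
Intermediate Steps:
$k{\left(y \right)} = y^{\frac{3}{2}}$
$f{\left(G \right)} = 9$ ($f{\left(G \right)} = 3^{2} = 9$)
$k{\left(-19 \right)} \left(f{\left(\frac{1}{-1 - 20} \right)} + 183\right) = \left(-19\right)^{\frac{3}{2}} \left(9 + 183\right) = - 19 i \sqrt{19} \cdot 192 = - 3648 i \sqrt{19}$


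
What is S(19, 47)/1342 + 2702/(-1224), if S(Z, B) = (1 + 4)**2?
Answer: -898871/410652 ≈ -2.1889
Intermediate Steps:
S(Z, B) = 25 (S(Z, B) = 5**2 = 25)
S(19, 47)/1342 + 2702/(-1224) = 25/1342 + 2702/(-1224) = 25*(1/1342) + 2702*(-1/1224) = 25/1342 - 1351/612 = -898871/410652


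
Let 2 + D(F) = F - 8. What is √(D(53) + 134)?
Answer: √177 ≈ 13.304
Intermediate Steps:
D(F) = -10 + F (D(F) = -2 + (F - 8) = -2 + (-8 + F) = -10 + F)
√(D(53) + 134) = √((-10 + 53) + 134) = √(43 + 134) = √177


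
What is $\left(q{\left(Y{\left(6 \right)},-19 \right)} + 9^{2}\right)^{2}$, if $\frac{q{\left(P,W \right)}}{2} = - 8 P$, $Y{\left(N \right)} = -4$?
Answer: $21025$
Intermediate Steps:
$q{\left(P,W \right)} = - 16 P$ ($q{\left(P,W \right)} = 2 \left(- 8 P\right) = - 16 P$)
$\left(q{\left(Y{\left(6 \right)},-19 \right)} + 9^{2}\right)^{2} = \left(\left(-16\right) \left(-4\right) + 9^{2}\right)^{2} = \left(64 + 81\right)^{2} = 145^{2} = 21025$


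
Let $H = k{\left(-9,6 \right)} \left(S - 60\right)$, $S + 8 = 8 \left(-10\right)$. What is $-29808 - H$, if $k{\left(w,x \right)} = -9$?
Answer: $-31140$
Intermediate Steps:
$S = -88$ ($S = -8 + 8 \left(-10\right) = -8 - 80 = -88$)
$H = 1332$ ($H = - 9 \left(-88 - 60\right) = \left(-9\right) \left(-148\right) = 1332$)
$-29808 - H = -29808 - 1332 = -31140$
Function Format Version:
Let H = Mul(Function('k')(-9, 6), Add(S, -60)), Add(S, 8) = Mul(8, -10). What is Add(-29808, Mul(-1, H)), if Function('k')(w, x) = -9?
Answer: -31140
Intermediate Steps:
S = -88 (S = Add(-8, Mul(8, -10)) = Add(-8, -80) = -88)
H = 1332 (H = Mul(-9, Add(-88, -60)) = Mul(-9, -148) = 1332)
Add(-29808, Mul(-1, H)) = Add(-29808, Mul(-1, 1332)) = Add(-29808, -1332) = -31140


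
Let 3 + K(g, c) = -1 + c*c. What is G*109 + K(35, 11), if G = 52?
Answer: 5785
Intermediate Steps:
K(g, c) = -4 + c**2 (K(g, c) = -3 + (-1 + c*c) = -3 + (-1 + c**2) = -4 + c**2)
G*109 + K(35, 11) = 52*109 + (-4 + 11**2) = 5668 + (-4 + 121) = 5668 + 117 = 5785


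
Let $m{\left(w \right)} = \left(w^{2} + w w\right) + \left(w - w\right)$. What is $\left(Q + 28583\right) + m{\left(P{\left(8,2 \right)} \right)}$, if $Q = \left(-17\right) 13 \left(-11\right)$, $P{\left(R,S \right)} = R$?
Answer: $31142$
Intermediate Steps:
$Q = 2431$ ($Q = \left(-221\right) \left(-11\right) = 2431$)
$m{\left(w \right)} = 2 w^{2}$ ($m{\left(w \right)} = \left(w^{2} + w^{2}\right) + 0 = 2 w^{2} + 0 = 2 w^{2}$)
$\left(Q + 28583\right) + m{\left(P{\left(8,2 \right)} \right)} = \left(2431 + 28583\right) + 2 \cdot 8^{2} = 31014 + 2 \cdot 64 = 31014 + 128 = 31142$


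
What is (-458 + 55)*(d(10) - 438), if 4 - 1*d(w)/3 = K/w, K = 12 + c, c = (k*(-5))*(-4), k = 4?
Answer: 914004/5 ≈ 1.8280e+5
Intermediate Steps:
c = 80 (c = (4*(-5))*(-4) = -20*(-4) = 80)
K = 92 (K = 12 + 80 = 92)
d(w) = 12 - 276/w
(-458 + 55)*(d(10) - 438) = (-458 + 55)*((12 - 276/10) - 438) = -403*((12 - 276*1/10) - 438) = -403*((12 - 138/5) - 438) = -403*(-78/5 - 438) = -403*(-2268/5) = 914004/5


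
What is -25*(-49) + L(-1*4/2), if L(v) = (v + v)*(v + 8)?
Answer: 1201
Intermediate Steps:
L(v) = 2*v*(8 + v) (L(v) = (2*v)*(8 + v) = 2*v*(8 + v))
-25*(-49) + L(-1*4/2) = -25*(-49) + 2*(-1*4/2)*(8 - 1*4/2) = 1225 + 2*(-4*½)*(8 - 4*½) = 1225 + 2*(-2)*(8 - 2) = 1225 + 2*(-2)*6 = 1225 - 24 = 1201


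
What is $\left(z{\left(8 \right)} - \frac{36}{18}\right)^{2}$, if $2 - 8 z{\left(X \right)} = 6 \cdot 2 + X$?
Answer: $\frac{289}{16} \approx 18.063$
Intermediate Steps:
$z{\left(X \right)} = - \frac{5}{4} - \frac{X}{8}$ ($z{\left(X \right)} = \frac{1}{4} - \frac{6 \cdot 2 + X}{8} = \frac{1}{4} - \frac{12 + X}{8} = \frac{1}{4} - \left(\frac{3}{2} + \frac{X}{8}\right) = - \frac{5}{4} - \frac{X}{8}$)
$\left(z{\left(8 \right)} - \frac{36}{18}\right)^{2} = \left(\left(- \frac{5}{4} - 1\right) - \frac{36}{18}\right)^{2} = \left(\left(- \frac{5}{4} - 1\right) - 2\right)^{2} = \left(- \frac{9}{4} - 2\right)^{2} = \left(- \frac{17}{4}\right)^{2} = \frac{289}{16}$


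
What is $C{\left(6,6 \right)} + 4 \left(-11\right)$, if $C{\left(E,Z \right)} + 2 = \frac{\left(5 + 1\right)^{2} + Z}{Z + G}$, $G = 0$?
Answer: $-39$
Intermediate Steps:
$C{\left(E,Z \right)} = -2 + \frac{36 + Z}{Z}$ ($C{\left(E,Z \right)} = -2 + \frac{\left(5 + 1\right)^{2} + Z}{Z + 0} = -2 + \frac{6^{2} + Z}{Z} = -2 + \frac{36 + Z}{Z}$)
$C{\left(6,6 \right)} + 4 \left(-11\right) = \frac{36 - 6}{6} + 4 \left(-11\right) = \frac{36 - 6}{6} - 44 = \frac{1}{6} \cdot 30 - 44 = 5 - 44 = -39$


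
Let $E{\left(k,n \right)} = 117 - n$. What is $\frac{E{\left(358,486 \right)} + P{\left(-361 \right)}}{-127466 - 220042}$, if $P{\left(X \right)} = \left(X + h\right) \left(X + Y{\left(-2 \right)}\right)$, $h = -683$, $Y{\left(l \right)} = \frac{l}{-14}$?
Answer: $- \frac{292729}{270284} \approx -1.083$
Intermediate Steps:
$Y{\left(l \right)} = - \frac{l}{14}$ ($Y{\left(l \right)} = l \left(- \frac{1}{14}\right) = - \frac{l}{14}$)
$P{\left(X \right)} = \left(-683 + X\right) \left(\frac{1}{7} + X\right)$ ($P{\left(X \right)} = \left(X - 683\right) \left(X - - \frac{1}{7}\right) = \left(-683 + X\right) \left(X + \frac{1}{7}\right) = \left(-683 + X\right) \left(\frac{1}{7} + X\right)$)
$\frac{E{\left(358,486 \right)} + P{\left(-361 \right)}}{-127466 - 220042} = \frac{\left(117 - 486\right) - \left(- \frac{1724897}{7} - 130321\right)}{-127466 - 220042} = \frac{\left(117 - 486\right) + \left(- \frac{683}{7} + 130321 + \frac{1725580}{7}\right)}{-127466 - 220042} = \frac{-369 + \frac{2637144}{7}}{-347508} = \frac{2634561}{7} \left(- \frac{1}{347508}\right) = - \frac{292729}{270284}$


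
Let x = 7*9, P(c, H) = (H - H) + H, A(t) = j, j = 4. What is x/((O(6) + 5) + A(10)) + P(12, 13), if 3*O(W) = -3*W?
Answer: 34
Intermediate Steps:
A(t) = 4
O(W) = -W (O(W) = (-3*W)/3 = -W)
P(c, H) = H (P(c, H) = 0 + H = H)
x = 63
x/((O(6) + 5) + A(10)) + P(12, 13) = 63/((-1*6 + 5) + 4) + 13 = 63/((-6 + 5) + 4) + 13 = 63/(-1 + 4) + 13 = 63/3 + 13 = 63*(1/3) + 13 = 21 + 13 = 34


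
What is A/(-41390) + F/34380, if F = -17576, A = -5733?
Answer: -5303701/14229882 ≈ -0.37272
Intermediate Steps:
A/(-41390) + F/34380 = -5733/(-41390) - 17576/34380 = -5733*(-1/41390) - 17576*1/34380 = 5733/41390 - 4394/8595 = -5303701/14229882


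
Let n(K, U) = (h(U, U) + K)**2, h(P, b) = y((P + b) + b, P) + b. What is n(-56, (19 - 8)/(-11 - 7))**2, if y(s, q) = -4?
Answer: 1416768858961/104976 ≈ 1.3496e+7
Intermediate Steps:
h(P, b) = -4 + b
n(K, U) = (-4 + K + U)**2 (n(K, U) = ((-4 + U) + K)**2 = (-4 + K + U)**2)
n(-56, (19 - 8)/(-11 - 7))**2 = ((-4 - 56 + (19 - 8)/(-11 - 7))**2)**2 = ((-4 - 56 + 11/(-18))**2)**2 = ((-4 - 56 + 11*(-1/18))**2)**2 = ((-4 - 56 - 11/18)**2)**2 = ((-1091/18)**2)**2 = (1190281/324)**2 = 1416768858961/104976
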